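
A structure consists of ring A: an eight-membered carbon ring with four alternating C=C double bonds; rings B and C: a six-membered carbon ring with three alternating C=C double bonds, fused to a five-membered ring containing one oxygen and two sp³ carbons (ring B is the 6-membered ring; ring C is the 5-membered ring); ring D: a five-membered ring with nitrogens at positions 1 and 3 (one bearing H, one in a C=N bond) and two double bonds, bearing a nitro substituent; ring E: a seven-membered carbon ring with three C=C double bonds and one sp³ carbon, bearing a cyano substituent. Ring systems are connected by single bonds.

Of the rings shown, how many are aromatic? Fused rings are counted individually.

Ring A has only sp² ring atoms; a planar conformation would have a fully conjugated π system of 8 electrons. But 8 = 4(2), which is 4n not 4n+2, so ring A is not aromatic (cyclooctatetraene) — cyclooctatetraene distorts into a non-planar tub to avoid antiaromaticity.
Ring B has a continuous p-orbital overlap around the ring; 3 ring double bonds give 6 π electrons. That satisfies 4n+2 with n=1, so ring B is aromatic (benzene ring).
Ring C has two sp³ carbons, so it is not fully conjugated — not aromatic (oxolane ring).
Ring D is fully conjugated (every ring atom contributes a p orbital); 2 ring double bonds (4 π electrons) plus a heteroatom lone pair (2) give 6 π electrons. 6 = 4(1)+2, so ring D is aromatic (imidazole).
Ring E has one sp³ carbon, so it is not fully conjugated — not aromatic (cycloheptatriene).
Aromatic: B, D. Total: 2.

2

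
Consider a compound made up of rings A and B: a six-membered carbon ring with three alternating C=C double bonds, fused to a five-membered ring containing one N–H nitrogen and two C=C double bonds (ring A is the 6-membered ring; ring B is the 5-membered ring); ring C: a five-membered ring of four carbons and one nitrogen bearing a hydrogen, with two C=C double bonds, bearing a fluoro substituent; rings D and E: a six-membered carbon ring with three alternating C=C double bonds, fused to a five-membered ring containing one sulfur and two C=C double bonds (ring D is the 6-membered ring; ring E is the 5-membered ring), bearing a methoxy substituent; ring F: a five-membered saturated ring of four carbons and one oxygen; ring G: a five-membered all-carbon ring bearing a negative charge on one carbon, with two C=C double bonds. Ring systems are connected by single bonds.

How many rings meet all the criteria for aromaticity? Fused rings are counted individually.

6

Rings A and B form a fused bicyclic system (with one N–H) with 9 sp² atoms and 10 π electrons from ring double bonds plus a heteroatom lone pair. 10 = 4(2)+2, so the system is aromatic and both rings count as aromatic (indole).
Ring C has a continuous p-orbital overlap around the ring; 2 ring double bonds (4 π electrons) plus a heteroatom lone pair (2) give 6 π electrons. Since 6 = 4n+2 (n=1), ring C is aromatic (pyrrole).
Rings D and E form a fused bicyclic system (with one sulfur) with 9 sp² atoms and 10 π electrons from ring double bonds plus a heteroatom lone pair. 10 = 4(2)+2, so the system is aromatic and both rings count as aromatic (benzothiophene).
Ring F has only sp³ atoms, so it is not fully conjugated — not aromatic (tetrahydrofuran).
Ring G has a continuous p-orbital overlap around the ring; 2 ring double bonds (4 π electrons) plus the carbanion lone pair (2) give 6 π electrons. 6 = 4(1)+2, so ring G is aromatic (cyclopentadienyl anion).
Aromatic: A, B, C, D, E, G. Total: 6.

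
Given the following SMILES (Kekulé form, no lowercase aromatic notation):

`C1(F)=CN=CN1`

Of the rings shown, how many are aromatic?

1

The SMILES encodes a five-membered ring with nitrogens at positions 1 and 3 (one bearing H, one in a C=N bond) and two double bonds.
The 5-membered ring with two nitrogens (one N–H, one =N–) is fully conjugated (every ring atom contributes a p orbital); 2 ring double bonds (4 π electrons) plus a heteroatom lone pair (2) give 6 π electrons. Since 6 = 4n+2 (n=1), it is aromatic (imidazole).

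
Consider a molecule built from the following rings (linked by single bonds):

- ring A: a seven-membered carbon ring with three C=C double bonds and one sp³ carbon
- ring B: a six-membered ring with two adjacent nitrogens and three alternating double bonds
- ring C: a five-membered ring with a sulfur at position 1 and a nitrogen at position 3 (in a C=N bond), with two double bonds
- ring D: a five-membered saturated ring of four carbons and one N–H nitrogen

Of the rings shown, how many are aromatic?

Ring A has one sp³ carbon, so it is not fully conjugated — not aromatic (cycloheptatriene).
Ring B is fully conjugated (every ring atom contributes a p orbital); 3 ring double bonds give 6 π electrons. 6 = 4(1)+2, so ring B is aromatic (pyridazine).
Ring C has a continuous p-orbital overlap around the ring; 2 ring double bonds (4 π electrons) plus a heteroatom lone pair (2) give 6 π electrons. Since 6 = 4n+2 (n=1), ring C is aromatic (thiazole).
Ring D has only sp³ atoms, so it is not fully conjugated — not aromatic (pyrrolidine).
Aromatic: B, C. Total: 2.

2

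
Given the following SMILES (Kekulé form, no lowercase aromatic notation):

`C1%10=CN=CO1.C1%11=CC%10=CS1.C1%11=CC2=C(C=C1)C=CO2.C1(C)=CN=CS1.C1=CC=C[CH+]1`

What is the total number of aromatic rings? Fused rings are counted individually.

5

The SMILES encodes a five-membered ring with an oxygen at position 1 and a nitrogen at position 3 (in a C=N bond), with two double bonds; a five-membered ring of four carbons and one sulfur, with two C=C double bonds; a six-membered carbon ring with three alternating C=C double bonds, fused to a five-membered ring containing one oxygen and two C=C double bonds; a five-membered ring with a sulfur at position 1 and a nitrogen at position 3 (in a C=N bond), with two double bonds; a five-membered all-carbon ring bearing a positive charge on one carbon, with two C=C double bonds.
The 5-membered ring with one oxygen and one =N– is fully conjugated (every ring atom contributes a p orbital); 2 ring double bonds (4 π electrons) plus a heteroatom lone pair (2) give 6 π electrons. That satisfies 4n+2 with n=1, so it is aromatic (oxazole).
The 5-membered ring with one sulfur is planar and fully conjugated; 2 ring double bonds (4 π electrons) plus a heteroatom lone pair (2) give 6 π electrons. That satisfies 4n+2 with n=1, so it is aromatic (thiophene).
The fused 6/5-membered bicyclic (with one oxygen) is a single π system with 9 sp² atoms and 10 π electrons from ring double bonds plus a heteroatom lone pair. 10 = 4(2)+2, so the system is aromatic and both rings count as aromatic (benzofuran).
The 5-membered ring with one sulfur and one =N– is fully conjugated (every ring atom contributes a p orbital); 2 ring double bonds (4 π electrons) plus a heteroatom lone pair (2) give 6 π electrons. That satisfies 4n+2 with n=1, so it is aromatic (thiazole).
The 5-membered ring has only sp² ring atoms; a planar conformation would have a fully conjugated π system of 4 electrons. But 4 = 4(1), which is 4n not 4n+2, so it is not aromatic (cyclopentadienyl cation).
5 of the 6 rings are aromatic. Total: 5.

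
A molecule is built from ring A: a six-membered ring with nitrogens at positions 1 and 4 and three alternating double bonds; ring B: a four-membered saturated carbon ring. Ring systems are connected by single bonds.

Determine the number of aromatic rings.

1

Ring A is planar and fully conjugated; 3 ring double bonds give 6 π electrons. 6 = 4(1)+2, so ring A is aromatic (pyrazine).
Ring B has only sp³ atoms, so it is not fully conjugated — not aromatic (cyclobutane).
Aromatic: A. Total: 1.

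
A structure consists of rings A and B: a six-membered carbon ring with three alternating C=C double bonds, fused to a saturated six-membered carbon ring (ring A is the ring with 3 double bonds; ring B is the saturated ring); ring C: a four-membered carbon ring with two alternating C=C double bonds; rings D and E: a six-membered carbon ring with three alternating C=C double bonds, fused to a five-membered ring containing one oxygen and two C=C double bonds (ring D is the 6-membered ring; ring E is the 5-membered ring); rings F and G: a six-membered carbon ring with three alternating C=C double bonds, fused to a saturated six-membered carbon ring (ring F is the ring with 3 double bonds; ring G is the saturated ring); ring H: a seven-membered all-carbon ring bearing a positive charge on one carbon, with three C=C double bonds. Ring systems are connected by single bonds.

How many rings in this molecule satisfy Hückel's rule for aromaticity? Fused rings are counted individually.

Ring A is fully conjugated (every ring atom contributes a p orbital); 3 ring double bonds give 6 π electrons. That satisfies 4n+2 with n=1, so ring A is aromatic (benzene ring).
Ring B has four sp³ carbons, so it is not fully conjugated — not aromatic (cyclohexane ring).
Ring C has only sp² ring atoms; a planar conformation would have a fully conjugated π system of 4 electrons. But 4 = 4(1), which is 4n not 4n+2, so ring C is not aromatic (cyclobutadiene) — cyclobutadiene is antiaromatic and distorts to a rectangle.
Rings D and E form a fused bicyclic system (with one oxygen) with 9 sp² atoms and 10 π electrons from ring double bonds plus a heteroatom lone pair. 10 = 4(2)+2, so the system is aromatic and both rings count as aromatic (benzofuran).
Ring F is fully conjugated (every ring atom contributes a p orbital); 3 ring double bonds give 6 π electrons. Since 6 = 4n+2 (n=1), ring F is aromatic (benzene ring).
Ring G has four sp³ carbons, so it is not fully conjugated — not aromatic (cyclohexane ring).
Ring H has a continuous p-orbital overlap around the ring; 3 ring double bonds (6 π electrons) plus the carbocation's empty p orbital (0, but keeps the ring conjugated) give 6 π electrons. That satisfies 4n+2 with n=1, so ring H is aromatic (tropylium cation).
Aromatic: A, D, E, F, H. Total: 5.

5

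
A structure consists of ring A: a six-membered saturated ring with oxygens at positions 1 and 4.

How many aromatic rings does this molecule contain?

Ring A has only sp³ atoms, so it is not fully conjugated — not aromatic (1,4-dioxane).

0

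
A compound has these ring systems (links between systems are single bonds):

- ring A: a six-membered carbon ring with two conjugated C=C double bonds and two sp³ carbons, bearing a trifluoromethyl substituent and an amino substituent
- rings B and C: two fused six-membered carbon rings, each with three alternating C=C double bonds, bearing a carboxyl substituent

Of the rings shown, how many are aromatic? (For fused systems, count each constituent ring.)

Ring A has two sp³ carbons, so it is not fully conjugated — not aromatic (1,3-cyclohexadiene).
Rings B and C form a fused bicyclic system with 10 sp² atoms and 10 π electrons from ring double bonds. 10 = 4(2)+2, so the system is aromatic and both rings count as aromatic (naphthalene).
Aromatic: B, C. Total: 2.

2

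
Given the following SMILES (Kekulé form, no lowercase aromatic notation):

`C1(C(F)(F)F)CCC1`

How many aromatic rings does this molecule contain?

0

The SMILES encodes a four-membered saturated carbon ring.
The 4-membered ring has only sp³ atoms, so it is not fully conjugated — not aromatic (cyclobutane).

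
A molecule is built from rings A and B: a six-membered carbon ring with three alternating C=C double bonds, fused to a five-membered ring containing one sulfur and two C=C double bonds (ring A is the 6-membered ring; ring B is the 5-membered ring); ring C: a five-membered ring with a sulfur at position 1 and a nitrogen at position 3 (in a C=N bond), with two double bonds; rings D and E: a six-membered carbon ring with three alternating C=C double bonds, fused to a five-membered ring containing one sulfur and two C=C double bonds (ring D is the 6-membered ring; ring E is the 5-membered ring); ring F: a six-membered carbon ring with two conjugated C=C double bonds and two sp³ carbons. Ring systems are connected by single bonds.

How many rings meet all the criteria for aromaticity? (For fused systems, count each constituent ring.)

5

Rings A and B form a fused bicyclic system (with one sulfur) with 9 sp² atoms and 10 π electrons from ring double bonds plus a heteroatom lone pair. 10 = 4(2)+2, so the system is aromatic and both rings count as aromatic (benzothiophene).
Ring C has a continuous p-orbital overlap around the ring; 2 ring double bonds (4 π electrons) plus a heteroatom lone pair (2) give 6 π electrons. Since 6 = 4n+2 (n=1), ring C is aromatic (thiazole).
Rings D and E form a fused bicyclic system (with one sulfur) with 9 sp² atoms and 10 π electrons from ring double bonds plus a heteroatom lone pair. 10 = 4(2)+2, so the system is aromatic and both rings count as aromatic (benzothiophene).
Ring F has two sp³ carbons, so it is not fully conjugated — not aromatic (1,3-cyclohexadiene).
Aromatic: A, B, C, D, E. Total: 5.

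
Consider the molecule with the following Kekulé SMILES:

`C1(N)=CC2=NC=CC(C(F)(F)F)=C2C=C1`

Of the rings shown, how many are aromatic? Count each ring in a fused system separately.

The SMILES encodes two fused six-membered rings, each with three alternating double bonds; one ring is all carbon and the other has one ring nitrogen.
The fused 6/6-membered bicyclic (with one nitrogen) is a single π system with 10 sp² atoms and 10 π electrons from ring double bonds. 10 = 4(2)+2, so the system is aromatic and both rings count as aromatic (quinoline).
2 of the 2 rings are aromatic. Total: 2.

2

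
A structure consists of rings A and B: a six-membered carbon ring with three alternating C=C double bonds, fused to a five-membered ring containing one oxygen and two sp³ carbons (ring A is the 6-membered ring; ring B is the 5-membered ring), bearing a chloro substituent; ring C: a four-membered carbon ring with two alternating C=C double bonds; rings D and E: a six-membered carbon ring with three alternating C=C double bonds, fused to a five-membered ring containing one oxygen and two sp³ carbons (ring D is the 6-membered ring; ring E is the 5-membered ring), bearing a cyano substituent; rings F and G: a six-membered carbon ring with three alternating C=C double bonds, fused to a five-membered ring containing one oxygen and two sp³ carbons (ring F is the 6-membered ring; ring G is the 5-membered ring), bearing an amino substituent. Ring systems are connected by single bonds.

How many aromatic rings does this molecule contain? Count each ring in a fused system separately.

3

Ring A has a continuous p-orbital overlap around the ring; 3 ring double bonds give 6 π electrons. That satisfies 4n+2 with n=1, so ring A is aromatic (benzene ring).
Ring B has two sp³ carbons, so it is not fully conjugated — not aromatic (oxolane ring).
Ring C has only sp² ring atoms; a planar conformation would have a fully conjugated π system of 4 electrons. But 4 = 4(1), which is 4n not 4n+2, so ring C is not aromatic (cyclobutadiene) — cyclobutadiene is antiaromatic and distorts to a rectangle.
Ring D is fully conjugated (every ring atom contributes a p orbital); 3 ring double bonds give 6 π electrons. Since 6 = 4n+2 (n=1), ring D is aromatic (benzene ring).
Ring E has two sp³ carbons, so it is not fully conjugated — not aromatic (oxolane ring).
Ring F has a continuous p-orbital overlap around the ring; 3 ring double bonds give 6 π electrons. 6 = 4(1)+2, so ring F is aromatic (benzene ring).
Ring G has two sp³ carbons, so it is not fully conjugated — not aromatic (oxolane ring).
Aromatic: A, D, F. Total: 3.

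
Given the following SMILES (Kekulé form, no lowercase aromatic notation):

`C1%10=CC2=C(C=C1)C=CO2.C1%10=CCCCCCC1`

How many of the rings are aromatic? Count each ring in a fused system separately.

The SMILES encodes a six-membered carbon ring with three alternating C=C double bonds, fused to a five-membered ring containing one oxygen and two C=C double bonds; an eight-membered carbon ring with one C=C double bond.
The fused 6/5-membered bicyclic (with one oxygen) is a single π system with 9 sp² atoms and 10 π electrons from ring double bonds plus a heteroatom lone pair. 10 = 4(2)+2, so the system is aromatic and both rings count as aromatic (benzofuran).
The 8-membered ring has six sp³ carbons, so it is not fully conjugated — not aromatic (cyclooctene).
2 of the 3 rings are aromatic. Total: 2.

2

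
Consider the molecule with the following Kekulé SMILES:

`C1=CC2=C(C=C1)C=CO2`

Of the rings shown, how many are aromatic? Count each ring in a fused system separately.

The SMILES encodes a six-membered carbon ring with three alternating C=C double bonds, fused to a five-membered ring containing one oxygen and two C=C double bonds.
The fused 6/5-membered bicyclic (with one oxygen) is a single π system with 9 sp² atoms and 10 π electrons from ring double bonds plus a heteroatom lone pair. 10 = 4(2)+2, so the system is aromatic and both rings count as aromatic (benzofuran).
2 of the 2 rings are aromatic. Total: 2.

2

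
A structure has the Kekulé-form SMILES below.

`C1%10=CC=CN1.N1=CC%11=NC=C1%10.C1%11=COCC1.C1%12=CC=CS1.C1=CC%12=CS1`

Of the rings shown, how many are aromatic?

4

The SMILES encodes a five-membered ring of four carbons and one nitrogen bearing a hydrogen, with two C=C double bonds; a six-membered ring with nitrogens at positions 1 and 4 and three alternating double bonds; a five-membered ring of four carbons and one oxygen, with one C=C double bond and two sp³ carbons; a five-membered ring of four carbons and one sulfur, with two C=C double bonds; a five-membered ring of four carbons and one sulfur, with two C=C double bonds.
The 5-membered ring with one N–H is fully conjugated (every ring atom contributes a p orbital); 2 ring double bonds (4 π electrons) plus a heteroatom lone pair (2) give 6 π electrons. Since 6 = 4n+2 (n=1), it is aromatic (pyrrole).
The 6-membered ring with two nitrogens (1,4) is planar and fully conjugated; 3 ring double bonds give 6 π electrons. 6 = 4(1)+2, so it is aromatic (pyrazine).
The 5-membered ring with one oxygen has two sp³ carbons, so it is not fully conjugated — not aromatic (2,3-dihydrofuran).
The 5-membered ring with one sulfur is fully conjugated (every ring atom contributes a p orbital); 2 ring double bonds (4 π electrons) plus a heteroatom lone pair (2) give 6 π electrons. 6 = 4(1)+2, so it is aromatic (thiophene).
The second 5-membered ring with one sulfur is fully conjugated (every ring atom contributes a p orbital); 2 ring double bonds (4 π electrons) plus a heteroatom lone pair (2) give 6 π electrons. 6 = 4(1)+2, so it is aromatic (thiophene).
4 of the 5 rings are aromatic. Total: 4.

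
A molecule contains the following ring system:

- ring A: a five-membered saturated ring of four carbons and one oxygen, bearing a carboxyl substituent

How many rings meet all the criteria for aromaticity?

0

Ring A has only sp³ atoms, so it is not fully conjugated — not aromatic (tetrahydrofuran).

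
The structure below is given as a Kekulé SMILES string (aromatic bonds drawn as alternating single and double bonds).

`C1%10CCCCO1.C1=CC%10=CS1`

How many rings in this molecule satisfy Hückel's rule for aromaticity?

The SMILES encodes a six-membered saturated ring of five carbons and one oxygen; a five-membered ring of four carbons and one sulfur, with two C=C double bonds.
The 6-membered ring with one oxygen has only sp³ atoms, so it is not fully conjugated — not aromatic (tetrahydropyran).
The 5-membered ring with one sulfur is fully conjugated (every ring atom contributes a p orbital); 2 ring double bonds (4 π electrons) plus a heteroatom lone pair (2) give 6 π electrons. Since 6 = 4n+2 (n=1), it is aromatic (thiophene).
1 of the 2 rings is aromatic. Total: 1.

1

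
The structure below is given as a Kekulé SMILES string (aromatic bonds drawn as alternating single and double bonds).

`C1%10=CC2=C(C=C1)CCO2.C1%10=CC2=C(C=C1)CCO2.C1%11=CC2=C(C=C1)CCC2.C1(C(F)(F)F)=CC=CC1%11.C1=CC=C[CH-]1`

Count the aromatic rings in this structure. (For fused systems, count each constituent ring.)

4

The SMILES encodes a six-membered carbon ring with three alternating C=C double bonds, fused to a five-membered ring containing one oxygen and two sp³ carbons; a six-membered carbon ring with three alternating C=C double bonds, fused to a five-membered ring containing one oxygen and two sp³ carbons; a six-membered carbon ring with three alternating C=C double bonds, fused to a saturated five-membered carbon ring; a five-membered carbon ring with two conjugated C=C double bonds and one sp³ carbon; a five-membered all-carbon ring bearing a negative charge on one carbon, with two C=C double bonds.
The 6-membered ring is fully conjugated (every ring atom contributes a p orbital); 3 ring double bonds give 6 π electrons. 6 = 4(1)+2, so it is aromatic (benzene ring).
The 5-membered ring with one oxygen has two sp³ carbons, so it is not fully conjugated — not aromatic (oxolane ring).
The second 6-membered ring has a continuous p-orbital overlap around the ring; 3 ring double bonds give 6 π electrons. 6 = 4(1)+2, so it is aromatic (benzene ring).
The second 5-membered ring with one oxygen has two sp³ carbons, so it is not fully conjugated — not aromatic (oxolane ring).
The third 6-membered ring is fully conjugated (every ring atom contributes a p orbital); 3 ring double bonds give 6 π electrons. Since 6 = 4n+2 (n=1), it is aromatic (benzene ring).
The 5-membered ring has three sp³ carbons, so it is not fully conjugated — not aromatic (cyclopentane ring).
The second 5-membered ring has one sp³ carbon, so it is not fully conjugated — not aromatic (cyclopentadiene).
The third 5-membered ring has a continuous p-orbital overlap around the ring; 2 ring double bonds (4 π electrons) plus the carbanion lone pair (2) give 6 π electrons. That satisfies 4n+2 with n=1, so it is aromatic (cyclopentadienyl anion).
4 of the 8 rings are aromatic. Total: 4.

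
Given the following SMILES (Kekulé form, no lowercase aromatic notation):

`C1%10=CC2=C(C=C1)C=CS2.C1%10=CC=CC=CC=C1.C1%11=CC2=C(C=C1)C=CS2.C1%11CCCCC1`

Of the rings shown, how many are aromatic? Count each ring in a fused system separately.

4

The SMILES encodes a six-membered carbon ring with three alternating C=C double bonds, fused to a five-membered ring containing one sulfur and two C=C double bonds; an eight-membered carbon ring with four alternating C=C double bonds; a six-membered carbon ring with three alternating C=C double bonds, fused to a five-membered ring containing one sulfur and two C=C double bonds; a six-membered saturated carbon ring.
The fused 6/5-membered bicyclic (with one sulfur) is a single π system with 9 sp² atoms and 10 π electrons from ring double bonds plus a heteroatom lone pair. 10 = 4(2)+2, so the system is aromatic and both rings count as aromatic (benzothiophene).
The 8-membered ring has only sp² ring atoms; a planar conformation would have a fully conjugated π system of 8 electrons. But 8 = 4(2), which is 4n not 4n+2, so it is not aromatic (cyclooctatetraene) — cyclooctatetraene distorts into a non-planar tub to avoid antiaromaticity.
The fused 6/5-membered bicyclic (with one sulfur) is a single π system with 9 sp² atoms and 10 π electrons from ring double bonds plus a heteroatom lone pair. 10 = 4(2)+2, so the system is aromatic and both rings count as aromatic (benzothiophene).
The 6-membered ring has only sp³ atoms, so it is not fully conjugated — not aromatic (cyclohexane).
4 of the 6 rings are aromatic. Total: 4.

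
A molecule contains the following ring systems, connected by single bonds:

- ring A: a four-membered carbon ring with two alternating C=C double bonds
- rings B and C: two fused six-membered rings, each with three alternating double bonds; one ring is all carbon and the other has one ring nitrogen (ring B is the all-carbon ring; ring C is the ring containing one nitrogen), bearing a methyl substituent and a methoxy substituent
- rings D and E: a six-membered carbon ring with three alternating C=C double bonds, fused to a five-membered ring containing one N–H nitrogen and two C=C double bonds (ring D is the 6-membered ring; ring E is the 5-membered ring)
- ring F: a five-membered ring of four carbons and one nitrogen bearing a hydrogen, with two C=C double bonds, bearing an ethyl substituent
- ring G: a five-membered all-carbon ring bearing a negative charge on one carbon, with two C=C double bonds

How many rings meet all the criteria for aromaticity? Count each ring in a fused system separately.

6

Ring A has only sp² ring atoms; a planar conformation would have a fully conjugated π system of 4 electrons. But 4 = 4(1), which is 4n not 4n+2, so ring A is not aromatic (cyclobutadiene) — cyclobutadiene is antiaromatic and distorts to a rectangle.
Rings B and C form a fused bicyclic system (with one nitrogen) with 10 sp² atoms and 10 π electrons from ring double bonds. 10 = 4(2)+2, so the system is aromatic and both rings count as aromatic (quinoline).
Rings D and E form a fused bicyclic system (with one N–H) with 9 sp² atoms and 10 π electrons from ring double bonds plus a heteroatom lone pair. 10 = 4(2)+2, so the system is aromatic and both rings count as aromatic (indole).
Ring F is planar and fully conjugated; 2 ring double bonds (4 π electrons) plus a heteroatom lone pair (2) give 6 π electrons. Since 6 = 4n+2 (n=1), ring F is aromatic (pyrrole).
Ring G is fully conjugated (every ring atom contributes a p orbital); 2 ring double bonds (4 π electrons) plus the carbanion lone pair (2) give 6 π electrons. That satisfies 4n+2 with n=1, so ring G is aromatic (cyclopentadienyl anion).
Aromatic: B, C, D, E, F, G. Total: 6.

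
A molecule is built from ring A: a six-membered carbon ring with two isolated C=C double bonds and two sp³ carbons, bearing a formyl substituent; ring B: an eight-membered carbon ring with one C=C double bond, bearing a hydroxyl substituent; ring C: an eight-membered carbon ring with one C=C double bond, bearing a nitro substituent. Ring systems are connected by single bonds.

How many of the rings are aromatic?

0

Ring A has two sp³ carbons, so it is not fully conjugated — not aromatic (1,4-cyclohexadiene).
Ring B has six sp³ carbons, so it is not fully conjugated — not aromatic (cyclooctene).
Ring C has six sp³ carbons, so it is not fully conjugated — not aromatic (cyclooctene).
No ring is aromatic. Total: 0.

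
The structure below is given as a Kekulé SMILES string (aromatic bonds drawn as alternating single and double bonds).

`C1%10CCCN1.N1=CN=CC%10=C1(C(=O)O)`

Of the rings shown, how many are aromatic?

1

The SMILES encodes a five-membered saturated ring of four carbons and one N–H nitrogen; a six-membered ring with nitrogens at positions 1 and 3 and three alternating double bonds.
The 5-membered ring with one N–H has only sp³ atoms, so it is not fully conjugated — not aromatic (pyrrolidine).
The 6-membered ring with two nitrogens (1,3) is planar and fully conjugated; 3 ring double bonds give 6 π electrons. Since 6 = 4n+2 (n=1), it is aromatic (pyrimidine).
1 of the 2 rings is aromatic. Total: 1.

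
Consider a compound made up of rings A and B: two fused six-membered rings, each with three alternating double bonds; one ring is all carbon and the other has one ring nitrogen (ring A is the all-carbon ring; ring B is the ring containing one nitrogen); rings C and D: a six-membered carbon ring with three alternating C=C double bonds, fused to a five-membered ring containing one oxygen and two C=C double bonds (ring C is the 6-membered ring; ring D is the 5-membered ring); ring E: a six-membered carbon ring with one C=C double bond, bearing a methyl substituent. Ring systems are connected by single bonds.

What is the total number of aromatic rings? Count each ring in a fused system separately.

Rings A and B form a fused bicyclic system (with one nitrogen) with 10 sp² atoms and 10 π electrons from ring double bonds. 10 = 4(2)+2, so the system is aromatic and both rings count as aromatic (quinoline).
Rings C and D form a fused bicyclic system (with one oxygen) with 9 sp² atoms and 10 π electrons from ring double bonds plus a heteroatom lone pair. 10 = 4(2)+2, so the system is aromatic and both rings count as aromatic (benzofuran).
Ring E has four sp³ carbons, so it is not fully conjugated — not aromatic (cyclohexene).
Aromatic: A, B, C, D. Total: 4.

4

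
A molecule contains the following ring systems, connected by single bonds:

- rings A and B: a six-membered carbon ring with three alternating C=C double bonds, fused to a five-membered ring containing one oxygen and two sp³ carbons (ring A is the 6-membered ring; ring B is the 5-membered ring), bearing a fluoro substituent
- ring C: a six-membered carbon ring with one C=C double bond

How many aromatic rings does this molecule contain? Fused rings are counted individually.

Ring A is fully conjugated (every ring atom contributes a p orbital); 3 ring double bonds give 6 π electrons. That satisfies 4n+2 with n=1, so ring A is aromatic (benzene ring).
Ring B has two sp³ carbons, so it is not fully conjugated — not aromatic (oxolane ring).
Ring C has four sp³ carbons, so it is not fully conjugated — not aromatic (cyclohexene).
Aromatic: A. Total: 1.

1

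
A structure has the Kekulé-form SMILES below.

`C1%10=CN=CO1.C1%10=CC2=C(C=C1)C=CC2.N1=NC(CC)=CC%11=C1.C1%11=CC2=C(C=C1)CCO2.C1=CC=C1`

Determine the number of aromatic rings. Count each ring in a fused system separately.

4

The SMILES encodes a five-membered ring with an oxygen at position 1 and a nitrogen at position 3 (in a C=N bond), with two double bonds; a six-membered carbon ring with three alternating C=C double bonds, fused to a five-membered carbon ring containing one C=C double bond and one sp³ carbon; a six-membered ring with two adjacent nitrogens and three alternating double bonds; a six-membered carbon ring with three alternating C=C double bonds, fused to a five-membered ring containing one oxygen and two sp³ carbons; a four-membered carbon ring with two alternating C=C double bonds.
The 5-membered ring with one oxygen and one =N– is planar and fully conjugated; 2 ring double bonds (4 π electrons) plus a heteroatom lone pair (2) give 6 π electrons. Since 6 = 4n+2 (n=1), it is aromatic (oxazole).
The 6-membered ring is planar and fully conjugated; 3 ring double bonds give 6 π electrons. 6 = 4(1)+2, so it is aromatic (benzene ring).
The 5-membered ring has one sp³ carbon, so it is not fully conjugated — not aromatic (cyclopentene ring).
The 6-membered ring with two nitrogens (1,2) has a continuous p-orbital overlap around the ring; 3 ring double bonds give 6 π electrons. That satisfies 4n+2 with n=1, so it is aromatic (pyridazine).
The second 6-membered ring is fully conjugated (every ring atom contributes a p orbital); 3 ring double bonds give 6 π electrons. 6 = 4(1)+2, so it is aromatic (benzene ring).
The 5-membered ring with one oxygen has two sp³ carbons, so it is not fully conjugated — not aromatic (oxolane ring).
The 4-membered ring has only sp² ring atoms; a planar conformation would have a fully conjugated π system of 4 electrons. But 4 = 4(1), which is 4n not 4n+2, so it is not aromatic (cyclobutadiene) — cyclobutadiene is antiaromatic and distorts to a rectangle.
4 of the 7 rings are aromatic. Total: 4.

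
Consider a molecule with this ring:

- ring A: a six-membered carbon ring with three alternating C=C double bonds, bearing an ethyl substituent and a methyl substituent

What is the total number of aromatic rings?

Ring A is fully conjugated (every ring atom contributes a p orbital); 3 ring double bonds give 6 π electrons. Since 6 = 4n+2 (n=1), ring A is aromatic (benzene).

1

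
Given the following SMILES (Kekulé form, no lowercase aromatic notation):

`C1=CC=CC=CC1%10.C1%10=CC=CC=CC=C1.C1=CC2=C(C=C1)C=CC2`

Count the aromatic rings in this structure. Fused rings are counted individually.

The SMILES encodes a seven-membered carbon ring with three C=C double bonds and one sp³ carbon; an eight-membered carbon ring with four alternating C=C double bonds; a six-membered carbon ring with three alternating C=C double bonds, fused to a five-membered carbon ring containing one C=C double bond and one sp³ carbon.
The 7-membered ring has one sp³ carbon, so it is not fully conjugated — not aromatic (cycloheptatriene).
The 8-membered ring has only sp² ring atoms; a planar conformation would have a fully conjugated π system of 8 electrons. But 8 = 4(2), which is 4n not 4n+2, so it is not aromatic (cyclooctatetraene) — cyclooctatetraene distorts into a non-planar tub to avoid antiaromaticity.
The 6-membered ring is planar and fully conjugated; 3 ring double bonds give 6 π electrons. Since 6 = 4n+2 (n=1), it is aromatic (benzene ring).
The 5-membered ring has one sp³ carbon, so it is not fully conjugated — not aromatic (cyclopentene ring).
1 of the 4 rings is aromatic. Total: 1.

1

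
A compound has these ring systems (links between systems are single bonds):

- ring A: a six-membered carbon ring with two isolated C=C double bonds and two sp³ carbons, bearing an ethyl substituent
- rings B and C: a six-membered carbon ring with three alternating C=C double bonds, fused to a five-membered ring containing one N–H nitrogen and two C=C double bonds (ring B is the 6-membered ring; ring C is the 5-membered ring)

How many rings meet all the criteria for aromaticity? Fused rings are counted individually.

Ring A has two sp³ carbons, so it is not fully conjugated — not aromatic (1,4-cyclohexadiene).
Rings B and C form a fused bicyclic system (with one N–H) with 9 sp² atoms and 10 π electrons from ring double bonds plus a heteroatom lone pair. 10 = 4(2)+2, so the system is aromatic and both rings count as aromatic (indole).
Aromatic: B, C. Total: 2.

2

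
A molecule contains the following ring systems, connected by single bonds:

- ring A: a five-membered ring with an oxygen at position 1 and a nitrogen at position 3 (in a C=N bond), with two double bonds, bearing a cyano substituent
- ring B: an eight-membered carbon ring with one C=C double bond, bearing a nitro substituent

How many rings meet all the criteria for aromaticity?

1

Ring A has a continuous p-orbital overlap around the ring; 2 ring double bonds (4 π electrons) plus a heteroatom lone pair (2) give 6 π electrons. 6 = 4(1)+2, so ring A is aromatic (oxazole).
Ring B has six sp³ carbons, so it is not fully conjugated — not aromatic (cyclooctene).
Aromatic: A. Total: 1.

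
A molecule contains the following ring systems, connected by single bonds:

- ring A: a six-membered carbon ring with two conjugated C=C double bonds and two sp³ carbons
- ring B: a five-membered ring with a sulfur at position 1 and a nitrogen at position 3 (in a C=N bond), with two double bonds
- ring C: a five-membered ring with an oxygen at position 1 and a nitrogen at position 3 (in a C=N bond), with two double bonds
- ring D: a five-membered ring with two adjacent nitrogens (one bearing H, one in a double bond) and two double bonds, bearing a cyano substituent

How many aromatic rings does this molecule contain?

Ring A has two sp³ carbons, so it is not fully conjugated — not aromatic (1,3-cyclohexadiene).
Ring B is fully conjugated (every ring atom contributes a p orbital); 2 ring double bonds (4 π electrons) plus a heteroatom lone pair (2) give 6 π electrons. Since 6 = 4n+2 (n=1), ring B is aromatic (thiazole).
Ring C is fully conjugated (every ring atom contributes a p orbital); 2 ring double bonds (4 π electrons) plus a heteroatom lone pair (2) give 6 π electrons. 6 = 4(1)+2, so ring C is aromatic (oxazole).
Ring D has a continuous p-orbital overlap around the ring; 2 ring double bonds (4 π electrons) plus a heteroatom lone pair (2) give 6 π electrons. That satisfies 4n+2 with n=1, so ring D is aromatic (pyrazole).
Aromatic: B, C, D. Total: 3.

3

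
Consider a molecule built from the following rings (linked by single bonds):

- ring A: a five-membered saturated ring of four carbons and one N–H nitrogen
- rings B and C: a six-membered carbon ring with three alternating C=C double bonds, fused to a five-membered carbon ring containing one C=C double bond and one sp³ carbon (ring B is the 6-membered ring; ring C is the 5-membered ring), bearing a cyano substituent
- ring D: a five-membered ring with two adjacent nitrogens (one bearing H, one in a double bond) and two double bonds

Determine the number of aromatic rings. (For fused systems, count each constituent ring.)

Ring A has only sp³ atoms, so it is not fully conjugated — not aromatic (pyrrolidine).
Ring B is planar and fully conjugated; 3 ring double bonds give 6 π electrons. That satisfies 4n+2 with n=1, so ring B is aromatic (benzene ring).
Ring C has one sp³ carbon, so it is not fully conjugated — not aromatic (cyclopentene ring).
Ring D is fully conjugated (every ring atom contributes a p orbital); 2 ring double bonds (4 π electrons) plus a heteroatom lone pair (2) give 6 π electrons. That satisfies 4n+2 with n=1, so ring D is aromatic (pyrazole).
Aromatic: B, D. Total: 2.

2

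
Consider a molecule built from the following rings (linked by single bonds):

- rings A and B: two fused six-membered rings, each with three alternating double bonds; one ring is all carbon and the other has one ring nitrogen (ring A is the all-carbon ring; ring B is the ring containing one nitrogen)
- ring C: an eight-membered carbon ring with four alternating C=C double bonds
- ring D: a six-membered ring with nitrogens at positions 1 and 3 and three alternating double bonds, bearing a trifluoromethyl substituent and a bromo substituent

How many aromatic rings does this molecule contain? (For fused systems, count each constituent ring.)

3

Rings A and B form a fused bicyclic system (with one nitrogen) with 10 sp² atoms and 10 π electrons from ring double bonds. 10 = 4(2)+2, so the system is aromatic and both rings count as aromatic (quinoline).
Ring C has only sp² ring atoms; a planar conformation would have a fully conjugated π system of 8 electrons. But 8 = 4(2), which is 4n not 4n+2, so ring C is not aromatic (cyclooctatetraene) — cyclooctatetraene distorts into a non-planar tub to avoid antiaromaticity.
Ring D is fully conjugated (every ring atom contributes a p orbital); 3 ring double bonds give 6 π electrons. Since 6 = 4n+2 (n=1), ring D is aromatic (pyrimidine).
Aromatic: A, B, D. Total: 3.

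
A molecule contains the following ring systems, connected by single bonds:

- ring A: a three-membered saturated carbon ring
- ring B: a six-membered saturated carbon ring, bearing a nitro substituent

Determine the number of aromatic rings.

Ring A has only sp³ atoms, so it is not fully conjugated — not aromatic (cyclopropane).
Ring B has only sp³ atoms, so it is not fully conjugated — not aromatic (cyclohexane).
No ring is aromatic. Total: 0.

0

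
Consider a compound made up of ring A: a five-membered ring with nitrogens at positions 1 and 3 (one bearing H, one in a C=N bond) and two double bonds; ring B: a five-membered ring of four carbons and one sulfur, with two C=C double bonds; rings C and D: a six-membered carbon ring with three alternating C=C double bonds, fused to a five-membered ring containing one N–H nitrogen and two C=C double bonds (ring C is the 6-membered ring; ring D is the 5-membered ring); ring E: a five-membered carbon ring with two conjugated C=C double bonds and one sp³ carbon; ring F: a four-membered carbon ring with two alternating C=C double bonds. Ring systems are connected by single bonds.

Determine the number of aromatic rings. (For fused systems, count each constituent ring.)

4

Ring A is planar and fully conjugated; 2 ring double bonds (4 π electrons) plus a heteroatom lone pair (2) give 6 π electrons. Since 6 = 4n+2 (n=1), ring A is aromatic (imidazole).
Ring B is planar and fully conjugated; 2 ring double bonds (4 π electrons) plus a heteroatom lone pair (2) give 6 π electrons. Since 6 = 4n+2 (n=1), ring B is aromatic (thiophene).
Rings C and D form a fused bicyclic system (with one N–H) with 9 sp² atoms and 10 π electrons from ring double bonds plus a heteroatom lone pair. 10 = 4(2)+2, so the system is aromatic and both rings count as aromatic (indole).
Ring E has one sp³ carbon, so it is not fully conjugated — not aromatic (cyclopentadiene).
Ring F has only sp² ring atoms; a planar conformation would have a fully conjugated π system of 4 electrons. But 4 = 4(1), which is 4n not 4n+2, so ring F is not aromatic (cyclobutadiene) — cyclobutadiene is antiaromatic and distorts to a rectangle.
Aromatic: A, B, C, D. Total: 4.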